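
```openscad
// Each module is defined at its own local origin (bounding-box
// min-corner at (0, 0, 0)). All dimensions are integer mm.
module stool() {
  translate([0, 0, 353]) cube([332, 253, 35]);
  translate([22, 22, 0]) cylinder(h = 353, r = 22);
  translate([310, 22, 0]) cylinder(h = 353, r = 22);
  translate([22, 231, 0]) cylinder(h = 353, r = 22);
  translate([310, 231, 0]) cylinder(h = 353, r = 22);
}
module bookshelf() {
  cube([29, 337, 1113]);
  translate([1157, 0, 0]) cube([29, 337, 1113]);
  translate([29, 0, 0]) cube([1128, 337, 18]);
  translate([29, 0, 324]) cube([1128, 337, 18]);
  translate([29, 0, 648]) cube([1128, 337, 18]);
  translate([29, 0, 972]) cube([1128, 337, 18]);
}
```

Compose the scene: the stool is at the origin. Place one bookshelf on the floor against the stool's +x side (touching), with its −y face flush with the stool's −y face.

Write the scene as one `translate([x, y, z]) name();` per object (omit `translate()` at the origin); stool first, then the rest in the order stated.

stool();
translate([332, 0, 0]) bookshelf();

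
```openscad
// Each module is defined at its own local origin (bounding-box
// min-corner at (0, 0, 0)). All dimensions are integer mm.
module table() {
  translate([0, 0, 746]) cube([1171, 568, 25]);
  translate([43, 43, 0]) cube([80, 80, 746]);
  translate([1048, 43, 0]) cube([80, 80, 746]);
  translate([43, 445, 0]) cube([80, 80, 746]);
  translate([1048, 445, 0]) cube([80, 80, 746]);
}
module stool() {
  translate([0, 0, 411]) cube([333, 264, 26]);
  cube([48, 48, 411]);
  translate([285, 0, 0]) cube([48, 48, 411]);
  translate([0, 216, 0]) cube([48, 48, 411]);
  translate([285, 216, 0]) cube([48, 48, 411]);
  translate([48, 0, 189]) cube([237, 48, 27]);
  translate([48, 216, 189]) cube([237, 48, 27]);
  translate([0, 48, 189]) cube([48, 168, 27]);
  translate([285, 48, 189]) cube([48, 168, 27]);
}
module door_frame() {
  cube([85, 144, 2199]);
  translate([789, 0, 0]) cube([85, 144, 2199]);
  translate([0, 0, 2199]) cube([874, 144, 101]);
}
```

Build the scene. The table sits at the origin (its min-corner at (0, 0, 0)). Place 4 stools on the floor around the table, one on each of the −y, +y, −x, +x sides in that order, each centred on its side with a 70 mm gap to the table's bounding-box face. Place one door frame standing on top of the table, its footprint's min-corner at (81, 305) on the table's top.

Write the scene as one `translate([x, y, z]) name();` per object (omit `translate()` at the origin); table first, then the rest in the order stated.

table();
translate([419, -334, 0]) stool();
translate([419, 638, 0]) stool();
translate([-403, 152, 0]) stool();
translate([1241, 152, 0]) stool();
translate([81, 305, 771]) door_frame();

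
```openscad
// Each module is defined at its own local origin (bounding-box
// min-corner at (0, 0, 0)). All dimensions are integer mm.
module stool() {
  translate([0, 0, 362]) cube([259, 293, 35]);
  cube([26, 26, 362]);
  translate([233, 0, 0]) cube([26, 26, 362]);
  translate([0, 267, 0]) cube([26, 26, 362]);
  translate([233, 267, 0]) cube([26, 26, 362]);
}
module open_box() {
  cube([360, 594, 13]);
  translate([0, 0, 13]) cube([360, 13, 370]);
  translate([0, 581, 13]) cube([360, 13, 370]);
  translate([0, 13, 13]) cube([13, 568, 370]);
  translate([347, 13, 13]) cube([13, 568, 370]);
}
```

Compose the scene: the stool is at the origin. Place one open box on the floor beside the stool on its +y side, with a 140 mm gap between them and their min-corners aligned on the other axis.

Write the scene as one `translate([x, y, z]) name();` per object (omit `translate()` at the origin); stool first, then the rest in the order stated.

stool();
translate([0, 433, 0]) open_box();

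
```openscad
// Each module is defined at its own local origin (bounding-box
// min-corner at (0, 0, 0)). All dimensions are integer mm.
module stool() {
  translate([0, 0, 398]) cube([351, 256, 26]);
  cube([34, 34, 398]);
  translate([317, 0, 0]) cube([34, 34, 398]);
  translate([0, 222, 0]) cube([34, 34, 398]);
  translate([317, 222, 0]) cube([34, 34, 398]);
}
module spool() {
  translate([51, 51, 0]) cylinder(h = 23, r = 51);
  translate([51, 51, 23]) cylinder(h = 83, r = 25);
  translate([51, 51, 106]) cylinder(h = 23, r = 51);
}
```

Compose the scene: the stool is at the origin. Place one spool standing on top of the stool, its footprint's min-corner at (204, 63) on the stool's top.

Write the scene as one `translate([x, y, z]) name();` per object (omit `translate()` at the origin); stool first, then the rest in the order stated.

stool();
translate([204, 63, 424]) spool();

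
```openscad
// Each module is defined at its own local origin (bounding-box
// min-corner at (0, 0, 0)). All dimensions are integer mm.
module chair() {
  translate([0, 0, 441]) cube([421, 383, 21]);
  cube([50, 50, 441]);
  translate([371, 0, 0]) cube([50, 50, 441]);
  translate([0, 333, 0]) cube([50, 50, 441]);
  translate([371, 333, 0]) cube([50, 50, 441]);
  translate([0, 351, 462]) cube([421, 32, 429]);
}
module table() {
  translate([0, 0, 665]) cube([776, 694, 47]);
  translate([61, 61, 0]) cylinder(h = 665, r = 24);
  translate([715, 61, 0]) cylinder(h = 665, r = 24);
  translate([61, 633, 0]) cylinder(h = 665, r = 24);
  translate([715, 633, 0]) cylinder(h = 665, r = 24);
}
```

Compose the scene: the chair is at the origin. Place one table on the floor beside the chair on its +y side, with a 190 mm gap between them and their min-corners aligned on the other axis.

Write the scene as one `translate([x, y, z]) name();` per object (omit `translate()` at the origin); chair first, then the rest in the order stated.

chair();
translate([0, 573, 0]) table();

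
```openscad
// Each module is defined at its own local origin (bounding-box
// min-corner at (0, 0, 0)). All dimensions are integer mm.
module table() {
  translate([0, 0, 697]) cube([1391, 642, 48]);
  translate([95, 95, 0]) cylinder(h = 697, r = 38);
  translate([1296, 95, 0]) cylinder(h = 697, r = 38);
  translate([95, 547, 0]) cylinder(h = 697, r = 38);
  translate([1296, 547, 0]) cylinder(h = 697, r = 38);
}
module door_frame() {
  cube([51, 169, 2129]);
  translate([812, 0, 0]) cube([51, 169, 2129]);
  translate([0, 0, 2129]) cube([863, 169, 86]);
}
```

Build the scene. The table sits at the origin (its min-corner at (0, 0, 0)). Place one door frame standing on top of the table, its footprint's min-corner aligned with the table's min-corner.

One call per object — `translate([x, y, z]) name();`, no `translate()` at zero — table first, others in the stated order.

table();
translate([0, 0, 745]) door_frame();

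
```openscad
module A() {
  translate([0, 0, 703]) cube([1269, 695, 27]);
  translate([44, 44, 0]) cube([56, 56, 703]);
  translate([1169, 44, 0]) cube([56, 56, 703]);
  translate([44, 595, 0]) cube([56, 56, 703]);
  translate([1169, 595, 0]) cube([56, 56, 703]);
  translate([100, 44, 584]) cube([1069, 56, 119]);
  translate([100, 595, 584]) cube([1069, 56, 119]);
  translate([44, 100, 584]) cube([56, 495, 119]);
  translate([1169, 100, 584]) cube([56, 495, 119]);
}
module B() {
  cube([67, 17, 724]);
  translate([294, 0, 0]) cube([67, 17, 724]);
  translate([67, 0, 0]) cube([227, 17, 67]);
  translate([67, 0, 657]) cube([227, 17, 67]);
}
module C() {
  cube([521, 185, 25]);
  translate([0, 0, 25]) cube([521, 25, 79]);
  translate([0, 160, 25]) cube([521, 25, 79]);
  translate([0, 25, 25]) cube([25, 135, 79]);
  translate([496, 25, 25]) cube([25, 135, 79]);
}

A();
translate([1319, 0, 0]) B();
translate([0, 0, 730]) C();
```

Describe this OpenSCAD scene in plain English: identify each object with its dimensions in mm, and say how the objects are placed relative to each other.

A is a table with a 1269×695 mm rectangular top, 27 mm thick, top surface at z = 730 mm, supported by four 56×56 mm square legs, each inset 44 mm from the nearest pair of top edges, running from the floor. Four apron rails, 56 mm thick and 119 mm tall, run between adjacent legs with their top edges flush with the underside of the top and their outer faces flush with the legs' outer faces.

B is a rectangular picture frame lying in the x–z plane (depth along y). The opening is 227 mm wide (x) by 590 mm tall (z), surrounded by a border 67 mm wide on all four sides. The frame is 17 mm deep and is made of two full-height vertical stiles with two horizontal rails fitted between them.

C is an open-topped rectangular box: outside dimensions 521×185×104 mm, with a uniform wall and base thickness of 25 mm. The base is a full 521×185 slab on the floor; four walls sit on top of the base. The front and back walls (the −y and +y sides) span the full width; the two side walls fit between them.

The picture frame is on the floor beside the table on its +x side. The open box is on top of the table.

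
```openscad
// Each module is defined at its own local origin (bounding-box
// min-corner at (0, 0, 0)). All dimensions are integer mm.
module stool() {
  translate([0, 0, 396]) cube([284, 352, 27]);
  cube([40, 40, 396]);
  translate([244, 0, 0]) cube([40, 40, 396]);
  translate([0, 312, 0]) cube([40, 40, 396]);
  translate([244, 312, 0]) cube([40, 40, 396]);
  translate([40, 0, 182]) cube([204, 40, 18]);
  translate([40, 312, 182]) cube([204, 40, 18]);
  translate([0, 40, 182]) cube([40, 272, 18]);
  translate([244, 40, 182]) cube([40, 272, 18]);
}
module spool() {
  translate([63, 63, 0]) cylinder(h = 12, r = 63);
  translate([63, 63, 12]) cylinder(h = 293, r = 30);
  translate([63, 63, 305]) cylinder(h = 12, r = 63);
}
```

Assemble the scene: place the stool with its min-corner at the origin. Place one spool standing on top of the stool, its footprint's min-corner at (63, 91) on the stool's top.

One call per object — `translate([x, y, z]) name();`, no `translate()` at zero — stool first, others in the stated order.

stool();
translate([63, 91, 423]) spool();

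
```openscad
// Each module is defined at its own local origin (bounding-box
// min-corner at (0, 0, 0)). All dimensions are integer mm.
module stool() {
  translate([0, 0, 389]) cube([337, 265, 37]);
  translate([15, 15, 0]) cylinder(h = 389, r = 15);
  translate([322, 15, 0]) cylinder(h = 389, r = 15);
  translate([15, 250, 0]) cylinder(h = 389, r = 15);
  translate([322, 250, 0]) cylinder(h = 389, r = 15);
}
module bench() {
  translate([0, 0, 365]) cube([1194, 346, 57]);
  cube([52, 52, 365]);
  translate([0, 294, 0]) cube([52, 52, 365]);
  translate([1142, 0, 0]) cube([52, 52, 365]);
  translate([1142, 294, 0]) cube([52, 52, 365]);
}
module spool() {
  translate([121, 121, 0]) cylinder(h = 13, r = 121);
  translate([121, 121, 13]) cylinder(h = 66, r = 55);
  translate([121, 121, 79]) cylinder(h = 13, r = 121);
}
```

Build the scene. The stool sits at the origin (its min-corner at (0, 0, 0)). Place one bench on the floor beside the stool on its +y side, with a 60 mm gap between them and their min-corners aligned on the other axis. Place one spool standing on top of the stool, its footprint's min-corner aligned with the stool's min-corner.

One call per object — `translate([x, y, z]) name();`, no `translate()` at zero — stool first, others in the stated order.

stool();
translate([0, 325, 0]) bench();
translate([0, 0, 426]) spool();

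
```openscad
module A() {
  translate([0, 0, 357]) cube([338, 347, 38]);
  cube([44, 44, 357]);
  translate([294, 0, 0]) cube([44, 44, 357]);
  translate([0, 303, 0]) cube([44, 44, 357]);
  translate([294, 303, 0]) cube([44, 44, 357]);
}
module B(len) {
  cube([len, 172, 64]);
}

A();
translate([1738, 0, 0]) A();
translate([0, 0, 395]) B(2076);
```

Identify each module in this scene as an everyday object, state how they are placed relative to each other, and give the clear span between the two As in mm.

A is a stool. B is a beam. A beam spans the tops of two stools. The clear span between the two stools is 1400 mm.

Second stool starts at x = 1738; first ends at x = 338; clear span = 1738 − 338 = 1400 mm.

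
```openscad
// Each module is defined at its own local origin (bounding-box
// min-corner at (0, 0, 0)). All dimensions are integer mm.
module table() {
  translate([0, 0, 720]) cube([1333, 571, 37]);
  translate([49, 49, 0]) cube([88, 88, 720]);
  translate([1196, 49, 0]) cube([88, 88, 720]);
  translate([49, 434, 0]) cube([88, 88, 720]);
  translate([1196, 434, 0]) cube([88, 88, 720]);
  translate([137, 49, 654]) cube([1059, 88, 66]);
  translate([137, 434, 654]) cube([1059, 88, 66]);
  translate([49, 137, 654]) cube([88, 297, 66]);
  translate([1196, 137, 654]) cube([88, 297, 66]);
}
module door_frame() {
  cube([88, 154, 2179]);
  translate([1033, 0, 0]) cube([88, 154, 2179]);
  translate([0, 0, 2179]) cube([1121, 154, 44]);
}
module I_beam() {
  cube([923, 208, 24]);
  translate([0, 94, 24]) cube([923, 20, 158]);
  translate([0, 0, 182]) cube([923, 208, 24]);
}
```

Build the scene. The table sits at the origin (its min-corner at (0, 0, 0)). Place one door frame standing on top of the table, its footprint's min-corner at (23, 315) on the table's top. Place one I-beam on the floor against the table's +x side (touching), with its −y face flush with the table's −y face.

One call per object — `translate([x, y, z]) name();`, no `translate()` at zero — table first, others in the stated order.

table();
translate([23, 315, 757]) door_frame();
translate([1333, 0, 0]) I_beam();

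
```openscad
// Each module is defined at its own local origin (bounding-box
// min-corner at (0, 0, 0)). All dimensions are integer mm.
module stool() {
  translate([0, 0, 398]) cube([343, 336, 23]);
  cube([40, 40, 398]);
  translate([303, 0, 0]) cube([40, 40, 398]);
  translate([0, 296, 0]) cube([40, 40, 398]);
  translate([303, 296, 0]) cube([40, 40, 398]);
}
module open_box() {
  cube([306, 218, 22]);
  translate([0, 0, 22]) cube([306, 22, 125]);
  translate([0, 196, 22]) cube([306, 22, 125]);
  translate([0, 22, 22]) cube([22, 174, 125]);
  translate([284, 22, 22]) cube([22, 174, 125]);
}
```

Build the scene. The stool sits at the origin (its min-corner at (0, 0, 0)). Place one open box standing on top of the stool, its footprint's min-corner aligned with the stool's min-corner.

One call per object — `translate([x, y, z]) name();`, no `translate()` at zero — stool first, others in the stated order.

stool();
translate([0, 0, 421]) open_box();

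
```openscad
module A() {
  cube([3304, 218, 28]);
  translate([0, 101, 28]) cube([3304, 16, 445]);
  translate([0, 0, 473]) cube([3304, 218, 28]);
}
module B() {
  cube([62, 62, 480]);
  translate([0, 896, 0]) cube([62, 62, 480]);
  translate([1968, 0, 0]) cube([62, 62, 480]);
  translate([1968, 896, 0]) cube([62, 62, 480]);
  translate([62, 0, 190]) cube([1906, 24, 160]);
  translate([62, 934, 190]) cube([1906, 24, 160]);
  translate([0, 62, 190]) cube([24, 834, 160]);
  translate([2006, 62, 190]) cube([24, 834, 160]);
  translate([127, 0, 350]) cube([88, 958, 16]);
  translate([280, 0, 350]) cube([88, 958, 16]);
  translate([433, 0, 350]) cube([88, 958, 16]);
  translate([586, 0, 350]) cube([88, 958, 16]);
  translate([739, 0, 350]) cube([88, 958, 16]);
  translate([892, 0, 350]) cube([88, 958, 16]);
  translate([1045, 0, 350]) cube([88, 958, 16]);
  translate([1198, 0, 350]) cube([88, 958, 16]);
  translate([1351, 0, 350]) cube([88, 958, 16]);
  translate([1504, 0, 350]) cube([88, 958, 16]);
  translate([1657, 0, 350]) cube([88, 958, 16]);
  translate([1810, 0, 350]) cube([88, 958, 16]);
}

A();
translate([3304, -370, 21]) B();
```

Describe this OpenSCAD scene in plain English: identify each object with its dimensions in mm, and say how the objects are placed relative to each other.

A is an I-beam lying along x, 3304 mm long. Overall section height 501 mm. Two flanges 218 mm wide (y) and 28 mm thick, one on the floor and one at the top; a web 16 mm thick runs between them, centred on the flange width.

B is a bed frame 2030 mm long (x) by 958 mm wide (y). Four 62×62 mm corner posts, 480 mm tall, at the corners of the footprint. Four rails of 24 mm thickness and 160 mm height run between adjacent posts with their undersides at z = 190 mm, their outer faces flush with the outside of the frame (the two x-running rails run between the posts' inner faces; the two y-running rails run between the posts' inner faces). 12 slats, each 88 mm wide (x) and 16 mm thick, lie across the top of the two x-running rails, running the full 958 mm width of the frame in y; the slats are evenly spaced along x between the inner faces of the end posts with equal gaps (rounded down to the nearest mm) at the −x end and between each pair — any rounding remainder accumulates at the +x end.

The bed frame is beside the I-beam with their tops flush at z = 501.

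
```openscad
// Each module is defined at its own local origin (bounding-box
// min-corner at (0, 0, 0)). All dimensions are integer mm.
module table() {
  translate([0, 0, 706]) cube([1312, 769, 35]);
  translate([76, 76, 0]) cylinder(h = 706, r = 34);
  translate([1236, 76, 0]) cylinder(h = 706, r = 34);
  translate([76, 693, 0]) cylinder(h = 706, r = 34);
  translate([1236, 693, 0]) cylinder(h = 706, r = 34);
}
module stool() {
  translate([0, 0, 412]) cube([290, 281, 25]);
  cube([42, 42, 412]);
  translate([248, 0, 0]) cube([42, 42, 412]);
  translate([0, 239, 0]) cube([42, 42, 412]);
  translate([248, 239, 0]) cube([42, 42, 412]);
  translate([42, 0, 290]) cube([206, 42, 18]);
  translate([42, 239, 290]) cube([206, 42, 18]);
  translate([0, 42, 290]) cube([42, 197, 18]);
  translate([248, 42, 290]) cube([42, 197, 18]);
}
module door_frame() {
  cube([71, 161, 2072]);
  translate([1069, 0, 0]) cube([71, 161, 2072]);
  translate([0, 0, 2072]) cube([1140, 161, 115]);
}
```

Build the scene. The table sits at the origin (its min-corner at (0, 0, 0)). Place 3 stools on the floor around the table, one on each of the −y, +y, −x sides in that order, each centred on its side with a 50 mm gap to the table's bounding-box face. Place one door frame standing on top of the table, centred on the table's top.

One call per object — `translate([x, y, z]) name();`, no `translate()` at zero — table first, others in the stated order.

table();
translate([511, -331, 0]) stool();
translate([511, 819, 0]) stool();
translate([-340, 244, 0]) stool();
translate([86, 304, 741]) door_frame();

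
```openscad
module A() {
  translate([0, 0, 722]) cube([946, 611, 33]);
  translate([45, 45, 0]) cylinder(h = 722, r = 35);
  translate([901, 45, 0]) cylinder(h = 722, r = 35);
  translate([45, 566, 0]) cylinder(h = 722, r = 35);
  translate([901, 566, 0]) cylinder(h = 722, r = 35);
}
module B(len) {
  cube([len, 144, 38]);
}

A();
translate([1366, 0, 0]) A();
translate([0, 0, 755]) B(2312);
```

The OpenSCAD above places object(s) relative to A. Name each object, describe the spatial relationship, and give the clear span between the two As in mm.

A is a table. B is a beam. A beam spans the tops of two tables. The clear span between the two tables is 420 mm.

Second table starts at x = 1366; first ends at x = 946; clear span = 1366 − 946 = 420 mm.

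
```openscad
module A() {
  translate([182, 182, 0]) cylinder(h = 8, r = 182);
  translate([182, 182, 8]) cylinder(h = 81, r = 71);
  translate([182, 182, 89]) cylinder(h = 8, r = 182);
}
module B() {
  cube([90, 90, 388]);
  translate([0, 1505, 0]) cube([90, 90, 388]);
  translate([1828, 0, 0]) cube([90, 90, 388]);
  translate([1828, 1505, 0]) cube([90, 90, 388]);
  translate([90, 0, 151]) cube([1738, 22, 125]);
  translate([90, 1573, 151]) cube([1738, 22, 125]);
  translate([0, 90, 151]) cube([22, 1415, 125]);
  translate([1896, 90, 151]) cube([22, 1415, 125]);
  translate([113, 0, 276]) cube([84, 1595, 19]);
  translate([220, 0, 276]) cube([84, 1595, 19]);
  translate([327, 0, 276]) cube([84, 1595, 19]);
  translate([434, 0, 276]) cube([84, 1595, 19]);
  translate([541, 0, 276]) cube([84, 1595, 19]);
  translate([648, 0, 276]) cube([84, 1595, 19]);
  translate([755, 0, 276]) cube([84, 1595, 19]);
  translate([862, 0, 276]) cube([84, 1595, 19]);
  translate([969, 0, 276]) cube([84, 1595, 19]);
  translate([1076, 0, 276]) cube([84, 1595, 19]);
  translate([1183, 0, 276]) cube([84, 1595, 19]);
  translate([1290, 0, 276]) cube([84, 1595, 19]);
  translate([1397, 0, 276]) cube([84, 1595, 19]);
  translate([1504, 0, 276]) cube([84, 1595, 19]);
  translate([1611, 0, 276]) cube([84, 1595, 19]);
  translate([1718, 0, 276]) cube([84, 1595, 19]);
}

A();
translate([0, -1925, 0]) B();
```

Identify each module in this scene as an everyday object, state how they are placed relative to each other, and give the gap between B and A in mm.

The bed frame's nearest face is 330 mm from the spool's −y face.

A is a spool. B is a bed frame. The bed frame is on the floor beside the spool on its −y side. The gap between the bed frame and the spool is 330 mm.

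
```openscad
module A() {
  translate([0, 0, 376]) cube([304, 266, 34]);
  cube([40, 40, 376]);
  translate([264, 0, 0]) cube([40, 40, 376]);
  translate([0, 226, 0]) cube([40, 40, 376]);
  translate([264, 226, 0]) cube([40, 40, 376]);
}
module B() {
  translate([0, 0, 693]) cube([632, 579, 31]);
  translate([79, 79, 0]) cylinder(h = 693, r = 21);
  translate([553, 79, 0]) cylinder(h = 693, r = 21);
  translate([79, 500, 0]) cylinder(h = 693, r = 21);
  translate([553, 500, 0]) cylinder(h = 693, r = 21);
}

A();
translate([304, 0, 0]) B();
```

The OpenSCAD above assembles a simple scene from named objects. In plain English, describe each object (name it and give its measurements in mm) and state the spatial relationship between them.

A is a simple wooden stool: a rectangular seat 304 mm (x) by 266 mm (y), 34 mm thick, top face at z = 410 mm, on four square legs, each 40×40 mm in cross-section. The legs rest on z = 0, each flush with a corner of the seat.

B is a table: top 632 mm (x) × 579 mm (y), 31 mm thick, upper face at z = 724 mm, on four round legs of 42 mm diameter, each leg's bounding box inset 58 mm from the nearest pair of top edges, running from z = 0 to the bottom of the top.

The table is against the stool's +x side, with their −y faces flush.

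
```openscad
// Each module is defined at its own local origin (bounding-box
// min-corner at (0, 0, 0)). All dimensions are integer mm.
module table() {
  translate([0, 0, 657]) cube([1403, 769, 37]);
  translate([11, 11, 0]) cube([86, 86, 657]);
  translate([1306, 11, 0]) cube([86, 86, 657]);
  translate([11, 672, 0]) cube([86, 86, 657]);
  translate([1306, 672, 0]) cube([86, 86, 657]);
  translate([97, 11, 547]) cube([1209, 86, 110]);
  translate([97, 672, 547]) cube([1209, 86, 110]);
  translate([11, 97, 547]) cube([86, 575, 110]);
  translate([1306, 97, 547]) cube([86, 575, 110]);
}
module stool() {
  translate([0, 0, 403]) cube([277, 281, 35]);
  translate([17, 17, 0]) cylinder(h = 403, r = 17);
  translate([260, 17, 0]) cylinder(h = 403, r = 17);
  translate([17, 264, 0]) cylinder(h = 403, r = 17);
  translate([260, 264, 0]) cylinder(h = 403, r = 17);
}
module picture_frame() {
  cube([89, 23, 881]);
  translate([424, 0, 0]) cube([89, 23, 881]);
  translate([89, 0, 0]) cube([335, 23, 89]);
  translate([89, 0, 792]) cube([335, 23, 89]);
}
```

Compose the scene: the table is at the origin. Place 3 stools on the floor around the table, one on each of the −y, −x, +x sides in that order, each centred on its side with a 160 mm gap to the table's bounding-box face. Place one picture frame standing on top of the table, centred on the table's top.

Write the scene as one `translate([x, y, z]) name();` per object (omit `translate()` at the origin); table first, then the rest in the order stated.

table();
translate([563, -441, 0]) stool();
translate([-437, 244, 0]) stool();
translate([1563, 244, 0]) stool();
translate([445, 373, 694]) picture_frame();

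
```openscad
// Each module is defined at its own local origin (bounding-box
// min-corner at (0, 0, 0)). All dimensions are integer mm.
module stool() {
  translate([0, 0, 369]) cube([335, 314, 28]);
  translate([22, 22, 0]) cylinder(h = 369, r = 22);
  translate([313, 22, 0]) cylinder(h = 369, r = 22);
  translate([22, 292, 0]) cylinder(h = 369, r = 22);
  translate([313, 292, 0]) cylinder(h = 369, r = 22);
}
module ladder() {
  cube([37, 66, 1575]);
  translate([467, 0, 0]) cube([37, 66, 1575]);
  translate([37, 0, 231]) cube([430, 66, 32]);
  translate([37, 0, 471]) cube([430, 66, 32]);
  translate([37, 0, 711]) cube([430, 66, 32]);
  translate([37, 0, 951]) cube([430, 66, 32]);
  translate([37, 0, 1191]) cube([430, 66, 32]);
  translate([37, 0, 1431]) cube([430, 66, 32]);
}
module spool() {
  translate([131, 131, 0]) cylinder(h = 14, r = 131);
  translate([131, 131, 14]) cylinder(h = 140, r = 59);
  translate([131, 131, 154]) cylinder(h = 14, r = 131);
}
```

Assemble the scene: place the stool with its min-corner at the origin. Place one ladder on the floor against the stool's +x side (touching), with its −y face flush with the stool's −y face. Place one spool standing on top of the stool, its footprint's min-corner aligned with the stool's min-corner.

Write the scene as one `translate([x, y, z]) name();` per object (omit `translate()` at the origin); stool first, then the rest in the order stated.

stool();
translate([335, 0, 0]) ladder();
translate([0, 0, 397]) spool();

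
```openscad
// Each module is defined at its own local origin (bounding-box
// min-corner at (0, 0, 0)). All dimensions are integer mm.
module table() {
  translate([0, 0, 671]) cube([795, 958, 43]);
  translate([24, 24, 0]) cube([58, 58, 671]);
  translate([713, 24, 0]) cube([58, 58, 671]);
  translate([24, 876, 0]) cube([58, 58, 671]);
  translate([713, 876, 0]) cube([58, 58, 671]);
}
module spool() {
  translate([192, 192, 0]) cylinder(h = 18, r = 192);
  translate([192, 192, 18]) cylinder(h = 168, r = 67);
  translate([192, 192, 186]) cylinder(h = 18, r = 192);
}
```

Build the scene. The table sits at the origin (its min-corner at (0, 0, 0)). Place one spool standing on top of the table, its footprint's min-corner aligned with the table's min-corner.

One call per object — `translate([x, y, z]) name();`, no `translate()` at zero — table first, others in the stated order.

table();
translate([0, 0, 714]) spool();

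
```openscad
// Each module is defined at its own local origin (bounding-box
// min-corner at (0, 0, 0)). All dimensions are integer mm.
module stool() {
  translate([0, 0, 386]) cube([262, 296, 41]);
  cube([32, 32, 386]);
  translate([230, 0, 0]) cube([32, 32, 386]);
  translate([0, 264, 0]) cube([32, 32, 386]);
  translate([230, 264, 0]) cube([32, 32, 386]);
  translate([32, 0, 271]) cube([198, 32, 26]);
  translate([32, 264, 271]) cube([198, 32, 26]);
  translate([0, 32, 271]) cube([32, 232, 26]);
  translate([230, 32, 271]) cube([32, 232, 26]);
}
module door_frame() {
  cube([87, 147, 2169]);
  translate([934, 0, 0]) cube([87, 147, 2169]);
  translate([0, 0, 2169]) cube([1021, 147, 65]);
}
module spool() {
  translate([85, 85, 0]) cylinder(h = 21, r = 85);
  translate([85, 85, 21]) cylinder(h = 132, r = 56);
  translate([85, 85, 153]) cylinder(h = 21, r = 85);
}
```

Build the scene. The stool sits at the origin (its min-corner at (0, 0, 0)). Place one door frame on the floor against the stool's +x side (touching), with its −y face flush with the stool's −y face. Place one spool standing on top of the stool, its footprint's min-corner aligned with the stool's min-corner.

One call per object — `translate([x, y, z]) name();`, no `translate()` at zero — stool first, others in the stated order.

stool();
translate([262, 0, 0]) door_frame();
translate([0, 0, 427]) spool();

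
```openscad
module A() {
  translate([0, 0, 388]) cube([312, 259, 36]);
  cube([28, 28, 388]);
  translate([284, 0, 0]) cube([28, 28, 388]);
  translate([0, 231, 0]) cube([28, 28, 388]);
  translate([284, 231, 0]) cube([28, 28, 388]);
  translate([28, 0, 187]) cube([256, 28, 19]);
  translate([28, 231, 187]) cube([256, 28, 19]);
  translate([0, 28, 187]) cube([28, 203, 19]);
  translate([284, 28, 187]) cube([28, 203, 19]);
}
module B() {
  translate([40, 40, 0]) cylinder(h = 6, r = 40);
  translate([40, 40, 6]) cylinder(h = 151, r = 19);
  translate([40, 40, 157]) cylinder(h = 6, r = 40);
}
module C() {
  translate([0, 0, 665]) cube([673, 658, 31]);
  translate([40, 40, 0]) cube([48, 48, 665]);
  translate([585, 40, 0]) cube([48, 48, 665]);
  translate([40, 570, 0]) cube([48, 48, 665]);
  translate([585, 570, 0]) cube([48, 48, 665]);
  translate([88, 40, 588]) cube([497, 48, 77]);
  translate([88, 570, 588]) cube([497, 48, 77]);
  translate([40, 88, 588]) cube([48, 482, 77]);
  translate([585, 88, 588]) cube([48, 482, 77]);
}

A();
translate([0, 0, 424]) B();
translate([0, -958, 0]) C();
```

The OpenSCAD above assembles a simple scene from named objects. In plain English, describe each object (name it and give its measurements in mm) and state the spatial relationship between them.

A is a four-legged stool. The seat is 312×259 mm, 36 mm thick, top at z = 424 mm. It stands on four square legs, each 28×28 mm in cross-section, from z = 0 to the seat underside, each flush with a corner of the seat. Four stretchers, 28 mm wide and 19 mm tall, connect adjacent legs with their undersides at z = 187 mm, each running between the inner faces of the legs it joins and aligned with the legs' outer faces on the other axis.

B is a spool: two coaxial disc flanges of radius 40 mm and thickness 6 mm, joined by a core cylinder of radius 19 mm and height 151 mm. The lower flange rests on z = 0 and the three cylinders share a vertical axis.

C is a rectangular dining table. The top is 673×658×31 mm with its upper surface at z = 696 mm. It stands on four 48×48 mm square legs, each inset 40 mm from the nearest pair of top edges, running from the floor to the underside of the top. Four apron rails, 48 mm thick and 77 mm tall, run between adjacent legs with their top edges flush with the underside of the top and their outer faces flush with the legs' outer faces.

The spool is on top of the stool. The table is on the floor beside the stool on its −y side.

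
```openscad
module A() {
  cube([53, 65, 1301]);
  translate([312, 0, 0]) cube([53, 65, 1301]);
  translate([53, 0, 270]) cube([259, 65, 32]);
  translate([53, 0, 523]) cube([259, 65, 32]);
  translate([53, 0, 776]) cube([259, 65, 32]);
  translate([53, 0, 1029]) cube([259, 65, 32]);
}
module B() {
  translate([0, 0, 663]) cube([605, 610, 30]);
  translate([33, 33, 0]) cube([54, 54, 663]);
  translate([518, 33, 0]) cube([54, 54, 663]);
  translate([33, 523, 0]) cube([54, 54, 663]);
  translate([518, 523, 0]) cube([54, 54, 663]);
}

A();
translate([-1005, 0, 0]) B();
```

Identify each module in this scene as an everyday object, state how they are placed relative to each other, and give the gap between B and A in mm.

The table's nearest face is 400 mm from the ladder's −x face.

A is a ladder. B is a table. The table is on the floor beside the ladder on its −x side. The gap between the table and the ladder is 400 mm.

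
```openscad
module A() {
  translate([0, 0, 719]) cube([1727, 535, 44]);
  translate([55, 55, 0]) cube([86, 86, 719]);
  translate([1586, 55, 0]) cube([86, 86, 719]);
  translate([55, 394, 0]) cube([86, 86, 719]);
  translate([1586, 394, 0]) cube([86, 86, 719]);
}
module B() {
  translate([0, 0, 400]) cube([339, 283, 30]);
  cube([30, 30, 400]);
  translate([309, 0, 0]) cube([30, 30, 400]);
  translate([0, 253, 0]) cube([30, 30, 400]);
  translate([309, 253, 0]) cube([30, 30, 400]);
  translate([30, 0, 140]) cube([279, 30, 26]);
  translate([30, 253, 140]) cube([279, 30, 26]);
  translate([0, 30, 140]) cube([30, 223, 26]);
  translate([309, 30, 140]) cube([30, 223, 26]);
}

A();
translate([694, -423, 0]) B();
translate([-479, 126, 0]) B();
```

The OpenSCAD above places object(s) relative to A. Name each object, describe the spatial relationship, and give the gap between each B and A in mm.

Each stool's nearest face is 140 mm from the table's bounding box.

A is a table. B is a stool. Two stools sit around the table at the −y, −x sides. The gap between each stool and the table is 140 mm.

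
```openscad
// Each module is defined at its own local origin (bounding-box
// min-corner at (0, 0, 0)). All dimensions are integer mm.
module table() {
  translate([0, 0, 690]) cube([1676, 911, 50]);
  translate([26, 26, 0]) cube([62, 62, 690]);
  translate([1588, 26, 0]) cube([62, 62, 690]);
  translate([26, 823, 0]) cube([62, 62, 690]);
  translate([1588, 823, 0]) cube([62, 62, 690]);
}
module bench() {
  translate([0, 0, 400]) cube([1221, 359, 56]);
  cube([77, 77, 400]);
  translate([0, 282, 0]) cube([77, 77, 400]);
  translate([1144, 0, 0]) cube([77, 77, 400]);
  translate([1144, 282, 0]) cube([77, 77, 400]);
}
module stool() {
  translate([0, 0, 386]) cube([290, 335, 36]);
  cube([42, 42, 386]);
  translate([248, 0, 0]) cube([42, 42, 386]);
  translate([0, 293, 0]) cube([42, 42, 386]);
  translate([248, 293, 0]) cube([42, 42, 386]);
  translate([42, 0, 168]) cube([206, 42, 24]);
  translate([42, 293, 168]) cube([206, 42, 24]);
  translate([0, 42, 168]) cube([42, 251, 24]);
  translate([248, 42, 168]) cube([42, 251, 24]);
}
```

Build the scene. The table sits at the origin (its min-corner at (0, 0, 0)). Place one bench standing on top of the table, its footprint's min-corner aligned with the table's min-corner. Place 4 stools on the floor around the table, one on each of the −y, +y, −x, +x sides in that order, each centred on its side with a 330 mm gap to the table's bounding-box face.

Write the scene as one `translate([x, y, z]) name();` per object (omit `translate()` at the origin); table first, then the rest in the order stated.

table();
translate([0, 0, 740]) bench();
translate([693, -665, 0]) stool();
translate([693, 1241, 0]) stool();
translate([-620, 288, 0]) stool();
translate([2006, 288, 0]) stool();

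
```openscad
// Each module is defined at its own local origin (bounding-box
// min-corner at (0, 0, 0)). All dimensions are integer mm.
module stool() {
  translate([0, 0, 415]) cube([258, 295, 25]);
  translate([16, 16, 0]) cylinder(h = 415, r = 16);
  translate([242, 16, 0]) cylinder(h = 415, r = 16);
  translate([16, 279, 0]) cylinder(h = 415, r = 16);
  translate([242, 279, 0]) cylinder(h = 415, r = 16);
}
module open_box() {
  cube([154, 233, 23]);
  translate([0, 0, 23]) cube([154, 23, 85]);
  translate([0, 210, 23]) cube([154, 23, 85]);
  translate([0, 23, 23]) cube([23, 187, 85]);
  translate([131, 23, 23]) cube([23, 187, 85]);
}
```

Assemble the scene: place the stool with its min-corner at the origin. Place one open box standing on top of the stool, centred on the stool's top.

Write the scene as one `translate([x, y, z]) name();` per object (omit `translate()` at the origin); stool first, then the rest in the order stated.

stool();
translate([52, 31, 440]) open_box();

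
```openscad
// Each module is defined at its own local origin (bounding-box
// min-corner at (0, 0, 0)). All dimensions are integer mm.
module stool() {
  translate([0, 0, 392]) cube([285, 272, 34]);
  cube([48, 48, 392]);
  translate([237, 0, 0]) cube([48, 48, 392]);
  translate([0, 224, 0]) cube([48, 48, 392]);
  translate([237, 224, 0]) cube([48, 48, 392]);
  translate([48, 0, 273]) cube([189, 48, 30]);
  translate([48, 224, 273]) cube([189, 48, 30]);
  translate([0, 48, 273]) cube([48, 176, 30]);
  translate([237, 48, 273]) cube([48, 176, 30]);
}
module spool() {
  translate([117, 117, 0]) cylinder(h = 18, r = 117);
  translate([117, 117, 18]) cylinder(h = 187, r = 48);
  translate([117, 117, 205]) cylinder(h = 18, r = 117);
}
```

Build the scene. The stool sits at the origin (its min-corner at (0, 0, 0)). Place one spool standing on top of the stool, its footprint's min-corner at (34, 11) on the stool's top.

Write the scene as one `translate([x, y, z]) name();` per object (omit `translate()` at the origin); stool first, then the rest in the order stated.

stool();
translate([34, 11, 426]) spool();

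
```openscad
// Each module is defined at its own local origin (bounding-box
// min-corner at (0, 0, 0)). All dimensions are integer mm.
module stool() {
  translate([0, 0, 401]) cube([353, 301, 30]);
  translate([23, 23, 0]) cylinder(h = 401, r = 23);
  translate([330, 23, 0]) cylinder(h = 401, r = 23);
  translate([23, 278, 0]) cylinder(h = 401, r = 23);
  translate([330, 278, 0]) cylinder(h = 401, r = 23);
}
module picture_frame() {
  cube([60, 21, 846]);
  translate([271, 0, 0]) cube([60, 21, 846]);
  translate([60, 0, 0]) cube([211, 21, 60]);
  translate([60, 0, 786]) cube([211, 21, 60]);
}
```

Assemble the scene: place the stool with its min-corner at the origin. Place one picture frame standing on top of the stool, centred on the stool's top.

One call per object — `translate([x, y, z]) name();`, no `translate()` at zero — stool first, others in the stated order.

stool();
translate([11, 140, 431]) picture_frame();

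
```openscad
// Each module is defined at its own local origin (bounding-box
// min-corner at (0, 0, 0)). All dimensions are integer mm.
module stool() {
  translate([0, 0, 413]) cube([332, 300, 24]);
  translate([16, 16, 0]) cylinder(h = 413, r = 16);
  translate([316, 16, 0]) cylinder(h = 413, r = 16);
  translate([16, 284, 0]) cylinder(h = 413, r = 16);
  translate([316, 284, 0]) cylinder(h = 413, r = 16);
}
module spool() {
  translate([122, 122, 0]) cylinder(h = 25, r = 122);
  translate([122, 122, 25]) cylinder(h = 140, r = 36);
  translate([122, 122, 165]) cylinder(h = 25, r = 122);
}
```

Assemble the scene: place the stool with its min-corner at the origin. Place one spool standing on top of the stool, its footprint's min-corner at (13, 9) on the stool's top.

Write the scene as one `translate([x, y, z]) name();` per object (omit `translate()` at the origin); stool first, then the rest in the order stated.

stool();
translate([13, 9, 437]) spool();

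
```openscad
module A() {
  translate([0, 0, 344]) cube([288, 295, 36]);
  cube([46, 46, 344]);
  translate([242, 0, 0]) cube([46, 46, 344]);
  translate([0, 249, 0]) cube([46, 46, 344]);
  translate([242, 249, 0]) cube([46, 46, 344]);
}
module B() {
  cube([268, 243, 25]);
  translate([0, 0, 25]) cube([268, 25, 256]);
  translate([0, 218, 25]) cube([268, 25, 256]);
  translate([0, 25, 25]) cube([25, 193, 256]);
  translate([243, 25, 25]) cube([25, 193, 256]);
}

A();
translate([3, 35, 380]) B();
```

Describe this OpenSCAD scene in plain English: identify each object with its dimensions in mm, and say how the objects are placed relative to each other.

A is a four-legged stool. The seat is 288×295 mm, 36 mm thick, top at z = 380 mm. It stands on four square legs, each 46×46 mm in cross-section, from z = 0 to the seat underside, each flush with a corner of the seat.

B is an open storage box with external size 268×243×281 mm and wall thickness 25 mm (the base is also 25 mm thick). The base covers the whole footprint; the four walls stand on the base, with the y-facing walls full-width and the x-facing walls fitting between their inner faces.

The open box is on top of the stool.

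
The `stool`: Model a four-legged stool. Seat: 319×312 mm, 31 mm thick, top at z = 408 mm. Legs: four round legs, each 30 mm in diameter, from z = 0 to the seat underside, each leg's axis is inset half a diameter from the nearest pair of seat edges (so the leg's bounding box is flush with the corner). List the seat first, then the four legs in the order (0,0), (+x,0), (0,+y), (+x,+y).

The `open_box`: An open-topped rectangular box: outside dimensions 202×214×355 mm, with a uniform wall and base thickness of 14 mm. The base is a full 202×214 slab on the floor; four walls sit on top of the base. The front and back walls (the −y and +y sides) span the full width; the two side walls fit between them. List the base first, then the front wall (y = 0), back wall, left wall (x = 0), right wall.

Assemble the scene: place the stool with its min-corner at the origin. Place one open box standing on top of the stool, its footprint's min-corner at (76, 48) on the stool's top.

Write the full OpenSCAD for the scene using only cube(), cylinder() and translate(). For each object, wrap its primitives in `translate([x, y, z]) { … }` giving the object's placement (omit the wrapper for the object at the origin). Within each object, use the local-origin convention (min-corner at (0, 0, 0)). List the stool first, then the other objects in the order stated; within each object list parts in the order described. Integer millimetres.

translate([0, 0, 377]) cube([319, 312, 31]);
translate([15, 15, 0]) cylinder(h = 377, r = 15);
translate([304, 15, 0]) cylinder(h = 377, r = 15);
translate([15, 297, 0]) cylinder(h = 377, r = 15);
translate([304, 297, 0]) cylinder(h = 377, r = 15);
translate([76, 48, 408]) {
  cube([202, 214, 14]);
  translate([0, 0, 14]) cube([202, 14, 341]);
  translate([0, 200, 14]) cube([202, 14, 341]);
  translate([0, 14, 14]) cube([14, 186, 341]);
  translate([188, 14, 14]) cube([14, 186, 341]);
}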